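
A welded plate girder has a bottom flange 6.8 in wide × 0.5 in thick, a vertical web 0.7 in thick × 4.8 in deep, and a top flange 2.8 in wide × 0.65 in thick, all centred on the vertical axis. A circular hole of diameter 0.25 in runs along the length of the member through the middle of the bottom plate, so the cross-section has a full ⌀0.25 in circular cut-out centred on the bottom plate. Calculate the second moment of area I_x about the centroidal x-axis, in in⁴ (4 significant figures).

I_x ≈ 41.83 in⁴

Decompose the section into non-overlapping parts with the origin at the bottom-left of its bounding rectangle.
Bottom plate: 6.8 × 0.5, A = 3.4 in², y = 0.25 in, Ī = 0.0708333 in⁴.
Web plate: 0.7 × 4.8, A = 3.36 in², y = 2.9 in, Ī = 6.4512 in⁴.
Top plate: 2.8 × 0.65, A = 1.82 in², y = 5.625 in, Ī = 0.0640792 in⁴.
Hole (subtracted): ⌀0.25, A = 0.0490874 in², y = 0.25 in, Ī = 0.000191748 in⁴.
Centroid: ȳ = ΣA·y / ΣA = 2.44045 in.
Transfer each piece to the centroidal x-axis using Ī + A·d² with d = y − 2.44045:
  bottom plate: d = -2.19045 in → contributes +16.3842 in⁴
  web plate: d = 0.459554 in → contributes +7.1608 in⁴
  top plate: d = 3.18455 in → contributes +18.5214 in⁴
  hole: d = -2.19045 in → contributes −0.235716 in⁴
Total I = 41.8307 in⁴.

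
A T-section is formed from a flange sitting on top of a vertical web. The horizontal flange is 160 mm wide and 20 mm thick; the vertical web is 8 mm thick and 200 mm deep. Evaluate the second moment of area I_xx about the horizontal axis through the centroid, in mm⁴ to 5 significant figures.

Split into non-overlapping primitives; take the origin at the lower-left of the bounding box.
Flange: 160 × 20, A = 3 200 mm², y = 210 mm, Ī = 106666.7 mm⁴.
Web: 8 × 200, A = 1 600 mm², y = 100 mm, Ī = 5 333 333 mm⁴.
Centroid: ȳ = ΣA·y / ΣA = 173.3333 mm.
Transfer each piece to the horizontal axis through the centroid using Ī + A·d² with d = y − 173.3333:
  flange: d = 36.66667 mm → contributes +4 408 889 mm⁴
  web: d = -73.33333 mm → contributes +13 937 778 mm⁴
Total I = 18 346 667 mm⁴.

I_xx ≈ 1.8347 × 10⁷ mm⁴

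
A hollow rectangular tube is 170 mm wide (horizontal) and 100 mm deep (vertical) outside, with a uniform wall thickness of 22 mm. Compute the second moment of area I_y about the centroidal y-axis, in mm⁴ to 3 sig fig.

Treat the section as a set of non-overlapping primitives; coordinates are from the bounding-box lower-left.
Outer rectangle: 170 × 100, A = 17 000 mm², x = 85 mm, Ī = 40 941 667 mm⁴.
Inner void (subtracted): 126 × 56, A = 7 056 mm², x = 85 mm, Ī = 9 335 088 mm⁴.
By symmetry the centroid is at mid-width, x̄ = 85 mm.
All pieces are centred on the centroidal y-axis, so I = ΣĪ (holes subtracted) = 31 606 579 mm⁴.

I_y ≈ 3.16 × 10⁷ mm⁴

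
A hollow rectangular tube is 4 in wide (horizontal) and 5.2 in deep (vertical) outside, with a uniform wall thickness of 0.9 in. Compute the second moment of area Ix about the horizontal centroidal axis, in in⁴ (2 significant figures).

Decompose the section into non-overlapping parts with the origin at the bottom-left of its bounding rectangle.
Outer rectangle: 4 × 5.2, A = 20.8 in², y = 2.6 in, Ī = 46.87 in⁴.
Inner void (subtracted): 2.2 × 3.4, A = 7.48 in², y = 2.6 in, Ī = 7.206 in⁴.
By symmetry the centroid is at mid-height, ȳ = 2.6 in.
All pieces are centred on the horizontal centroidal axis, so I = ΣĪ (holes subtracted) = 39.66 in⁴.

Ix ≈ 40 in⁴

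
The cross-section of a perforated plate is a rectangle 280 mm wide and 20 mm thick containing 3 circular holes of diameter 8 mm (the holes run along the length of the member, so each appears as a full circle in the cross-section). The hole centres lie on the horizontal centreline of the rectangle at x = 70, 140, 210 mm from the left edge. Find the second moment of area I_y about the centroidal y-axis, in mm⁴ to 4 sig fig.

Treat the section as a set of non-overlapping primitives; coordinates are from the bounding-box lower-left.
Plate: 280 × 20, A = 5 600 mm², x = 140 mm, Ī = 36 586 667 mm⁴.
Hole 1 (subtracted): ⌀8, A = 50.2655 mm², x = 70 mm, Ī = 201.062 mm⁴.
Hole 2 (subtracted): ⌀8, A = 50.2655 mm², x = 140 mm, Ī = 201.062 mm⁴.
Hole 3 (subtracted): ⌀8, A = 50.2655 mm², x = 210 mm, Ī = 201.062 mm⁴.
By symmetry the centroid is at mid-width, x̄ = 140 mm.
Transfer each piece to the centroidal y-axis using Ī + A·d² with d = x − 140:
  plate: d = 0 mm → contributes +36 586 667 mm⁴
  hole 1: d = -70 mm → contributes −246 502 mm⁴
  hole 2: d = 0 mm → contributes −201.062 mm⁴
  hole 3: d = 70 mm → contributes −246 502 mm⁴
Total I = 36 093 462 mm⁴.

I_y ≈ 3.609 × 10⁷ mm⁴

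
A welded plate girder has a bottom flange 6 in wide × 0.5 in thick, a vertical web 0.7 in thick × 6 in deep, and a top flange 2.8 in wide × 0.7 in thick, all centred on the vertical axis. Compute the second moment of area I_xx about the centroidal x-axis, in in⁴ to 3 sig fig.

I_xx ≈ 65.3 in⁴

Treat the section as a set of non-overlapping primitives; coordinates are from the bounding-box lower-left.
Bottom plate: 6 × 0.5, A = 3 in², y = 0.25 in, Ī = 0.0625 in⁴.
Web plate: 0.7 × 6, A = 4.2 in², y = 3.5 in, Ī = 12.6 in⁴.
Top plate: 2.8 × 0.7, A = 1.96 in², y = 6.85 in, Ī = 0.080033 in⁴.
Centroid: ȳ = ΣA·y / ΣA = 3.1524 in.
Transfer each piece to the centroidal x-axis using Ī + A·d² with d = y − 3.1524:
  bottom plate: d = -2.9024 in → contributes +25.334 in⁴
  web plate: d = 0.3476 in → contributes +13.107 in⁴
  top plate: d = 3.6976 in → contributes +26.878 in⁴
Total I = 65.319 in⁴.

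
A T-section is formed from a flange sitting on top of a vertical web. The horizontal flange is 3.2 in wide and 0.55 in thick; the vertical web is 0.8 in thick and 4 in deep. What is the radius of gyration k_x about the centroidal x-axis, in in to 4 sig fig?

k_x ≈ 1.433 in

Split into non-overlapping primitives; take the origin at the lower-left of the bounding box.
Flange: 3.2 × 0.55, A = 1.76 in², y = 4.275 in, Ī = 0.0443667 in⁴.
Web: 0.8 × 4, A = 3.2 in², y = 2 in, Ī = 4.26667 in⁴.
Centroid: ȳ = ΣA·y / ΣA = 2.80726 in.
Transfer each piece to the centroidal x-axis using Ī + A·d² with d = y − 2.80726:
  flange: d = 1.46774 in → contributes +3.83588 in⁴
  web: d = -0.807258 in → contributes +6.352 in⁴
Total I = 10.1879 in⁴.
Radius of gyration: k = √(I/A) = √(10.1879 / 4.96) = 1.43318 in.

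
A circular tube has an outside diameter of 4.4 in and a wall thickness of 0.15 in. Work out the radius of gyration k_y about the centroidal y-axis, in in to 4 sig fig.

k_y ≈ 1.504 in

Decompose the section into non-overlapping parts with the origin at the bottom-left of its bounding rectangle.
Outer circle: ⌀4.4, A = 15.2053 in², x = 2.2 in, Ī = 18.3984 in⁴.
Bore (subtracted): ⌀4.1, A = 13.2025 in², x = 2.2 in, Ī = 13.8709 in⁴.
By symmetry the centroid is at mid-width, x̄ = 2.2 in.
All pieces are centred on the centroidal y-axis, so I = ΣĪ (holes subtracted) = 4.5275 in⁴.
Radius of gyration: k = √(I/A) = √(4.5275 / 2.00277) = 1.50354 in.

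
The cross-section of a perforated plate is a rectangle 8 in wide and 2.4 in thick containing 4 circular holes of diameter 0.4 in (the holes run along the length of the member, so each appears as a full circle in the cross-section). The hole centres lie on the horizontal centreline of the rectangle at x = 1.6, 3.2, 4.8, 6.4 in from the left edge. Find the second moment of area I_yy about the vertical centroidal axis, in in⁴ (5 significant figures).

Break the section into simple shapes (no overlaps), measuring from the bottom-left corner of the bounding box.
Plate: 8 × 2.4, A = 19.2 in², x = 4 in, Ī = 102.4 in⁴.
Hole 1 (subtracted): ⌀0.4, A = 0.1256637 in², x = 1.6 in, Ī = 0.001256637 in⁴.
Hole 2 (subtracted): ⌀0.4, A = 0.1256637 in², x = 3.2 in, Ī = 0.001256637 in⁴.
Hole 3 (subtracted): ⌀0.4, A = 0.1256637 in², x = 4.8 in, Ī = 0.001256637 in⁴.
Hole 4 (subtracted): ⌀0.4, A = 0.1256637 in², x = 6.4 in, Ī = 0.001256637 in⁴.
By symmetry the centroid is at mid-width, x̄ = 4 in.
Transfer each piece to the vertical centroidal axis using Ī + A·d² with d = x − 4:
  plate: d = 0 in → contributes +102.4 in⁴
  hole 1: d = -2.4 in → contributes −0.7250796 in⁴
  hole 2: d = -0.8 in → contributes −0.08168141 in⁴
  hole 3: d = 0.8 in → contributes −0.08168141 in⁴
  hole 4: d = 2.4 in → contributes −0.7250796 in⁴
Total I = 100.7865 in⁴.

I_yy ≈ 100.79 in⁴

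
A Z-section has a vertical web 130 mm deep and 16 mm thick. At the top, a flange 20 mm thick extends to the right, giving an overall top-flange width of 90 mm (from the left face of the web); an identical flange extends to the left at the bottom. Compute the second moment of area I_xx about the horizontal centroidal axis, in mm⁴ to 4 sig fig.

Treat the section as a set of non-overlapping primitives; coordinates are from the bounding-box lower-left.
Web: 16 × 130, A = 2 080 mm², y = 65 mm, Ī = 2 929 333 mm⁴.
Top flange (beyond web): 74 × 20, A = 1 480 mm², y = 120 mm, Ī = 49333.3 mm⁴.
Bottom flange (beyond web): 74 × 20, A = 1 480 mm², y = 10 mm, Ī = 49333.3 mm⁴.
Centroid: ȳ = ΣA·y / ΣA = 65 mm.
Transfer each piece to the horizontal centroidal axis using Ī + A·d² with d = y − 65:
  web: d = 0 mm → contributes +2 929 333 mm⁴
  top flange (beyond web): d = 55 mm → contributes +4 526 333 mm⁴
  bottom flange (beyond web): d = -55 mm → contributes +4 526 333 mm⁴
Total I = 11 982 000 mm⁴.

I_xx ≈ 1.198 × 10⁷ mm⁴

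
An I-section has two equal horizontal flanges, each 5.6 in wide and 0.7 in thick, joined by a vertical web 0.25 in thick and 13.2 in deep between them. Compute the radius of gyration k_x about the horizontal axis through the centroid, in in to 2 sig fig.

Break the section into simple shapes (no overlaps), measuring from the bottom-left corner of the bounding box.
Bottom flange: 5.6 × 0.7, A = 3.92 in², y = 0.35 in, Ī = 0.1601 in⁴.
Web: 0.25 × 13.2, A = 3.3 in², y = 7.3 in, Ī = 47.92 in⁴.
Top flange: 5.6 × 0.7, A = 3.92 in², y = 14.25 in, Ī = 0.1601 in⁴.
By symmetry the centroid is at mid-height, ȳ = 7.3 in.
Transfer each piece to the horizontal axis through the centroid using Ī + A·d² with d = y − 7.3:
  bottom flange: d = -6.95 in → contributes +189.5 in⁴
  web: d = 0 in → contributes +47.92 in⁴
  top flange: d = 6.95 in → contributes +189.5 in⁴
Total I = 426.9 in⁴.
Radius of gyration: k = √(I/A) = √(426.9 / 11.14) = 6.191 in.

k_x ≈ 6.2 in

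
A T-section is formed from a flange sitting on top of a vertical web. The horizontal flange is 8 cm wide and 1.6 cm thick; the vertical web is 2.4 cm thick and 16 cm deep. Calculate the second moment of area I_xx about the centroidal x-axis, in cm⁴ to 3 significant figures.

I_xx ≈ 1570 cm⁴

Split into non-overlapping primitives; take the origin at the lower-left of the bounding box.
Flange: 8 × 1.6, A = 12.8 cm², y = 16.8 cm, Ī = 2.7307 cm⁴.
Web: 2.4 × 16, A = 38.4 cm², y = 8 cm, Ī = 819.2 cm⁴.
Centroid: ȳ = ΣA·y / ΣA = 10.2 cm.
Transfer each piece to the centroidal x-axis using Ī + A·d² with d = y − 10.2:
  flange: d = 6.6 cm → contributes +560.3 cm⁴
  web: d = -2.2 cm → contributes +1005.1 cm⁴
Total I = 1565.4 cm⁴.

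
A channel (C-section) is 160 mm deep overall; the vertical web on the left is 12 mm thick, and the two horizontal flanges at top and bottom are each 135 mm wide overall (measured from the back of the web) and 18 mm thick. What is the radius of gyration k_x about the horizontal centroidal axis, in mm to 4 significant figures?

k_x ≈ 64.66 mm

Break the section into simple shapes (no overlaps), measuring from the bottom-left corner of the bounding box.
Web: 12 × 160, A = 1 920 mm², y = 80 mm, Ī = 4 096 000 mm⁴.
Top flange (beyond web): 123 × 18, A = 2 214 mm², y = 151 mm, Ī = 59 778 mm⁴.
Bottom flange (beyond web): 123 × 18, A = 2 214 mm², y = 9 mm, Ī = 59 778 mm⁴.
By symmetry the centroid is at mid-height, ȳ = 80 mm.
Transfer each piece to the horizontal centroidal axis using Ī + A·d² with d = y − 80:
  web: d = 0 mm → contributes +4 096 000 mm⁴
  top flange (beyond web): d = 71 mm → contributes +11 220 552 mm⁴
  bottom flange (beyond web): d = -71 mm → contributes +11 220 552 mm⁴
Total I = 26 537 104 mm⁴.
Radius of gyration: k = √(I/A) = √(26 537 104 / 6 348) = 64.6559 mm.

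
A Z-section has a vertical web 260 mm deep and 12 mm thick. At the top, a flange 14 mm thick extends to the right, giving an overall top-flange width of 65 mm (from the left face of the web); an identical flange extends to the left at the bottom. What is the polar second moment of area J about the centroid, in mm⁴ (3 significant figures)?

J ≈ 4.20 × 10⁷ mm⁴

Break the section into simple shapes (no overlaps), measuring from the bottom-left corner of the bounding box.
Web: 12 × 260, A = 3 120 mm², y = 130 mm, Ī = 17 576 000 mm⁴.
Top flange (beyond web): 53 × 14, A = 742 mm², y = 253 mm, Ī = 12 119 mm⁴.
Bottom flange (beyond web): 53 × 14, A = 742 mm², y = 7 mm, Ī = 12 119 mm⁴.
Centroid: ȳ = ΣA·y / ΣA = 130 mm.
Transfer each piece to the centroidal x-axis using Ī + A·d² with d = y − 130:
  web: d = 0 mm → contributes +17 576 000 mm⁴
  top flange (beyond web): d = 123 mm → contributes +11 237 837 mm⁴
  bottom flange (beyond web): d = -123 mm → contributes +11 237 837 mm⁴
Total I = 40 051 675 mm⁴.
For the y-axis: x̄ = 59 mm.
Repeating about the centroidal y-axis gives I_y = 1 952 295 mm⁴.
Polar second moment: J = I_x + I_y = 42 003 969 mm⁴.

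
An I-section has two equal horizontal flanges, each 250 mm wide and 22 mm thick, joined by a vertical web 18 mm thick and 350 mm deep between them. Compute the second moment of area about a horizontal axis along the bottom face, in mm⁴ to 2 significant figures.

Decompose the section into non-overlapping parts with the origin at the bottom-left of its bounding rectangle.
Bottom flange: 250 × 22, A = 5 500 mm², y = 11 mm, Ī = 221 833 mm⁴.
Web: 18 × 350, A = 6 300 mm², y = 197 mm, Ī = 64 312 500 mm⁴.
Top flange: 250 × 22, A = 5 500 mm², y = 383 mm, Ī = 221 833 mm⁴.
Transfer each piece to the base of the section using Ī + A·d² with d = y − 0:
  bottom flange: d = 11 mm → contributes +887 333 mm⁴
  web: d = 197 mm → contributes +308 809 200 mm⁴
  top flange: d = 383 mm → contributes +807 011 333 mm⁴
Total I = 1 116 707 867 mm⁴.

I_base ≈ 1.1 × 10⁹ mm⁴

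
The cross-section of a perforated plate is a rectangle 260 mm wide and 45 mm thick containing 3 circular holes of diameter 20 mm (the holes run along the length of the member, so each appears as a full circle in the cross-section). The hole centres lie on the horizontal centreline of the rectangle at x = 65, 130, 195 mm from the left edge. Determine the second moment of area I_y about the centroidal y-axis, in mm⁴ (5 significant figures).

Treat the section as a set of non-overlapping primitives; coordinates are from the bounding-box lower-left.
Plate: 260 × 45, A = 11 700 mm², x = 130 mm, Ī = 65 910 000 mm⁴.
Hole 1 (subtracted): ⌀20, A = 314.1593 mm², x = 65 mm, Ī = 7853.982 mm⁴.
Hole 2 (subtracted): ⌀20, A = 314.1593 mm², x = 130 mm, Ī = 7853.982 mm⁴.
Hole 3 (subtracted): ⌀20, A = 314.1593 mm², x = 195 mm, Ī = 7853.982 mm⁴.
By symmetry the centroid is at mid-width, x̄ = 130 mm.
Transfer each piece to the centroidal y-axis using Ī + A·d² with d = x − 130:
  plate: d = 0 mm → contributes +65 910 000 mm⁴
  hole 1: d = -65 mm → contributes −1 335 177 mm⁴
  hole 2: d = 0 mm → contributes −7853.982 mm⁴
  hole 3: d = 65 mm → contributes −1 335 177 mm⁴
Total I = 63 231 792 mm⁴.

I_y ≈ 6.3232 × 10⁷ mm⁴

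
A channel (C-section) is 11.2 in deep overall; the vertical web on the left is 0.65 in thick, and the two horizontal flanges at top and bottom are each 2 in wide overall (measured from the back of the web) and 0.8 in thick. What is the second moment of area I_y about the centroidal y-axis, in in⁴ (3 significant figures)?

Decompose the section into non-overlapping parts with the origin at the bottom-left of its bounding rectangle.
Web: 0.65 × 11.2, A = 7.28 in², x = 0.325 in, Ī = 0.25632 in⁴.
Top flange (beyond web): 1.35 × 0.8, A = 1.08 in², x = 1.325 in, Ī = 0.16403 in⁴.
Bottom flange (beyond web): 1.35 × 0.8, A = 1.08 in², x = 1.325 in, Ī = 0.16403 in⁴.
Centroid: x̄ = ΣA·x / ΣA = 0.55381 in.
Transfer each piece to the centroidal y-axis using Ī + A·d² with d = x − 0.55381:
  web: d = -0.22881 in → contributes +0.63747 in⁴
  top flange (beyond web): d = 0.77119 in → contributes +0.80633 in⁴
  bottom flange (beyond web): d = 0.77119 in → contributes +0.80633 in⁴
Total I = 2.2501 in⁴.

I_y ≈ 2.25 in⁴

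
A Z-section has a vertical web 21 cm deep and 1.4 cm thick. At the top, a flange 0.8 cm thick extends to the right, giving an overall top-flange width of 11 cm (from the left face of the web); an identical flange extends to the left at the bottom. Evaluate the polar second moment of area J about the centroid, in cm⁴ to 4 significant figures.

Break the section into simple shapes (no overlaps), measuring from the bottom-left corner of the bounding box.
Web: 1.4 × 21, A = 29.4 cm², y = 10.5 cm, Ī = 1080.45 cm⁴.
Top flange (beyond web): 9.6 × 0.8, A = 7.68 cm², y = 20.6 cm, Ī = 0.4096 cm⁴.
Bottom flange (beyond web): 9.6 × 0.8, A = 7.68 cm², y = 0.4 cm, Ī = 0.4096 cm⁴.
Centroid: ȳ = ΣA·y / ΣA = 10.5 cm.
Transfer each piece to the centroidal x-axis using Ī + A·d² with d = y − 10.5:
  web: d = 0 cm → contributes +1080.45 cm⁴
  top flange (beyond web): d = 10.1 cm → contributes +783.846 cm⁴
  bottom flange (beyond web): d = -10.1 cm → contributes +783.846 cm⁴
Total I = 2648.14 cm⁴.
For the y-axis: x̄ = 10.3 cm.
Repeating about the centroidal y-axis gives I_y = 587.407 cm⁴.
Polar second moment: J = I_x + I_y = 3235.55 cm⁴.

J ≈ 3236 cm⁴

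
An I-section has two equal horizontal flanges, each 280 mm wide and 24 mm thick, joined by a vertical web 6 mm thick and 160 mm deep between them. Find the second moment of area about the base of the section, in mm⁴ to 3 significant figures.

Decompose the section into non-overlapping parts with the origin at the bottom-left of its bounding rectangle.
Bottom flange: 280 × 24, A = 6 720 mm², y = 12 mm, Ī = 322 560 mm⁴.
Web: 6 × 160, A = 960 mm², y = 104 mm, Ī = 2 048 000 mm⁴.
Top flange: 280 × 24, A = 6 720 mm², y = 196 mm, Ī = 322 560 mm⁴.
Transfer each piece to a horizontal axis along the bottom face using Ī + A·d² with d = y − 0:
  bottom flange: d = 12 mm → contributes +1 290 240 mm⁴
  web: d = 104 mm → contributes +12 431 360 mm⁴
  top flange: d = 196 mm → contributes +258 478 080 mm⁴
Total I = 272 199 680 mm⁴.

I_base ≈ 2.72 × 10⁸ mm⁴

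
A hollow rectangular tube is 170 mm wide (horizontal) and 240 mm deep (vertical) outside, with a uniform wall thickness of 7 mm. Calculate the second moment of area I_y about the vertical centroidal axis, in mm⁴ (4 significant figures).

Treat the section as a set of non-overlapping primitives; coordinates are from the bounding-box lower-left.
Outer rectangle: 170 × 240, A = 40 800 mm², x = 85 mm, Ī = 98 260 000 mm⁴.
Inner void (subtracted): 156 × 226, A = 35 256 mm², x = 85 mm, Ī = 71 499 168 mm⁴.
By symmetry the centroid is at mid-width, x̄ = 85 mm.
All pieces are centred on the vertical centroidal axis, so I = ΣĪ (holes subtracted) = 26 760 832 mm⁴.

I_y ≈ 2.676 × 10⁷ mm⁴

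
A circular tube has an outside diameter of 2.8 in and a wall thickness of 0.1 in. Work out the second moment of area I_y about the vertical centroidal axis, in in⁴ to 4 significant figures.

I_y ≈ 0.7740 in⁴

Split into non-overlapping primitives; take the origin at the lower-left of the bounding box.
Outer circle: ⌀2.8, A = 6.15752 in², x = 1.4 in, Ī = 3.01719 in⁴.
Bore (subtracted): ⌀2.6, A = 5.30929 in², x = 1.4 in, Ī = 2.24318 in⁴.
By symmetry the centroid is at mid-width, x̄ = 1.4 in.
All pieces are centred on the vertical centroidal axis, so I = ΣĪ (holes subtracted) = 0.77401 in⁴.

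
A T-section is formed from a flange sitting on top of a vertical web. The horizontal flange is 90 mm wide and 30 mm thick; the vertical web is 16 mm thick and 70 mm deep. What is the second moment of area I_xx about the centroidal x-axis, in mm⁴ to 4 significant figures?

Break the section into simple shapes (no overlaps), measuring from the bottom-left corner of the bounding box.
Flange: 90 × 30, A = 2 700 mm², y = 85 mm, Ī = 202 500 mm⁴.
Web: 16 × 70, A = 1 120 mm², y = 35 mm, Ī = 457 333 mm⁴.
Centroid: ȳ = ΣA·y / ΣA = 70.3403 mm.
Transfer each piece to the centroidal x-axis using Ī + A·d² with d = y − 70.3403:
  flange: d = 14.6597 mm → contributes +782 747 mm⁴
  web: d = -35.3403 mm → contributes +1 856 144 mm⁴
Total I = 2 638 891 mm⁴.

I_xx ≈ 2.639 × 10⁶ mm⁴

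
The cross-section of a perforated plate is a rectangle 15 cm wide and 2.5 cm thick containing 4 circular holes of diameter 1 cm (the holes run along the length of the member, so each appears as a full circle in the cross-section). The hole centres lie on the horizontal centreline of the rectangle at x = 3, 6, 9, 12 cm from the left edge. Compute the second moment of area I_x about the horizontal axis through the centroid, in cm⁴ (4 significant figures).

I_x ≈ 19.33 cm⁴

Treat the section as a set of non-overlapping primitives; coordinates are from the bounding-box lower-left.
Plate: 15 × 2.5, A = 37.5 cm², y = 1.25 cm, Ī = 19.5313 cm⁴.
Hole 1 (subtracted): ⌀1, A = 0.785398 cm², y = 1.25 cm, Ī = 0.0490874 cm⁴.
Hole 2 (subtracted): ⌀1, A = 0.785398 cm², y = 1.25 cm, Ī = 0.0490874 cm⁴.
Hole 3 (subtracted): ⌀1, A = 0.785398 cm², y = 1.25 cm, Ī = 0.0490874 cm⁴.
Hole 4 (subtracted): ⌀1, A = 0.785398 cm², y = 1.25 cm, Ī = 0.0490874 cm⁴.
By symmetry the centroid is at mid-height, ȳ = 1.25 cm.
All pieces are centred on the horizontal axis through the centroid, so I = ΣĪ (holes subtracted) = 19.3349 cm⁴.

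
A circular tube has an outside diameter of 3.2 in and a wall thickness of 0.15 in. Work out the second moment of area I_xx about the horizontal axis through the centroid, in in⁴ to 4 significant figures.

I_xx ≈ 1.675 in⁴

Treat the section as a set of non-overlapping primitives; coordinates are from the bounding-box lower-left.
Outer circle: ⌀3.2, A = 8.04248 in², y = 1.6 in, Ī = 5.14719 in⁴.
Bore (subtracted): ⌀2.9, A = 6.6052 in², y = 1.6 in, Ī = 3.47186 in⁴.
By symmetry the centroid is at mid-height, ȳ = 1.6 in.
All pieces are centred on the horizontal axis through the centroid, so I = ΣĪ (holes subtracted) = 1.67533 in⁴.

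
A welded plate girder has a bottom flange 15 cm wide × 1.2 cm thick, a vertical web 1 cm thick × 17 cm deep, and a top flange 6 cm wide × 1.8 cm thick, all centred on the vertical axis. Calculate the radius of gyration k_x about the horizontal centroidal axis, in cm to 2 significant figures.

k_x ≈ 7.8 cm

Decompose the section into non-overlapping parts with the origin at the bottom-left of its bounding rectangle.
Bottom plate: 15 × 1.2, A = 18 cm², y = 0.6 cm, Ī = 2.16 cm⁴.
Web plate: 1 × 17, A = 17 cm², y = 9.7 cm, Ī = 409.4 cm⁴.
Top plate: 6 × 1.8, A = 10.8 cm², y = 19.1 cm, Ī = 2.916 cm⁴.
Centroid: ȳ = ΣA·y / ΣA = 8.34 cm.
Transfer each piece to the horizontal centroidal axis using Ī + A·d² with d = y − 8.34:
  bottom plate: d = -7.74 cm → contributes +1 081 cm⁴
  web plate: d = 1.36 cm → contributes +440.9 cm⁴
  top plate: d = 10.76 cm → contributes +1 253 cm⁴
Total I = 2 775 cm⁴.
Radius of gyration: k = √(I/A) = √(2 775 / 45.8) = 7.783 cm.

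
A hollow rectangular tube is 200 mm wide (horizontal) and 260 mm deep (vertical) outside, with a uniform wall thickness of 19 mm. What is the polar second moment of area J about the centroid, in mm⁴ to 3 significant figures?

Split into non-overlapping primitives; take the origin at the lower-left of the bounding box.
Outer rectangle: 200 × 260, A = 52 000 mm², y = 130 mm, Ī = 292 933 333 mm⁴.
Inner void (subtracted): 162 × 222, A = 35 964 mm², y = 130 mm, Ī = 147 704 148 mm⁴.
By symmetry the centroid is at mid-height, ȳ = 130 mm.
All pieces are centred on the centroidal x-axis, so I = ΣĪ (holes subtracted) = 145 229 185 mm⁴.
Repeating about the centroidal y-axis gives I_y = 94 680 065 mm⁴.
Polar second moment: J = I_x + I_y = 239 909 251 mm⁴.

J ≈ 2.40 × 10⁸ mm⁴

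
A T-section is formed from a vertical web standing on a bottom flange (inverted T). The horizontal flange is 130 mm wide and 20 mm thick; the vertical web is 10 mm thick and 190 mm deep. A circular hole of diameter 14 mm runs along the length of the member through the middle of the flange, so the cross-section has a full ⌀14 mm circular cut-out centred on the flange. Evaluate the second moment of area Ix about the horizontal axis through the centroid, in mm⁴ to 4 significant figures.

Break the section into simple shapes (no overlaps), measuring from the bottom-left corner of the bounding box.
Flange: 130 × 20, A = 2 600 mm², y = 10 mm, Ī = 86666.7 mm⁴.
Web: 10 × 190, A = 1 900 mm², y = 115 mm, Ī = 5 715 833 mm⁴.
Hole (subtracted): ⌀14, A = 153.938 mm², y = 10 mm, Ī = 1885.74 mm⁴.
Centroid: ȳ = ΣA·y / ΣA = 55.9036 mm.
Transfer each piece to the horizontal axis through the centroid using Ī + A·d² with d = y − 55.9036:
  flange: d = -45.9036 mm → contributes +5 565 238 mm⁴
  web: d = 59.0964 mm → contributes +12 351 358 mm⁴
  hole: d = -45.9036 mm → contributes −326 255 mm⁴
Total I = 17 590 341 mm⁴.

Ix ≈ 1.759 × 10⁷ mm⁴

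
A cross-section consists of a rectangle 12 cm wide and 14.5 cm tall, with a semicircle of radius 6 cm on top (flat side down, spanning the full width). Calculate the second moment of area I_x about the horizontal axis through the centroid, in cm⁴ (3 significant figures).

Decompose the section into non-overlapping parts with the origin at the bottom-left of its bounding rectangle.
Rectangular body: 12 × 14.5, A = 174 cm², y = 7.25 cm, Ī = 3048.6 cm⁴.
Semicircular cap: semicircle r = 6, A = 56.549 cm², y = 17.046 cm, Ī = 142.25 cm⁴.
Centroid: ȳ = ΣA·y / ΣA = 9.6529 cm.
Transfer each piece to the horizontal axis through the centroid using Ī + A·d² with d = y − 9.6529:
  rectangular body: d = -2.4029 cm → contributes +4053.3 cm⁴
  semicircular cap: d = 7.3936 cm → contributes +3233.5 cm⁴
Total I = 7286.8 cm⁴.

I_x ≈ 7290 cm⁴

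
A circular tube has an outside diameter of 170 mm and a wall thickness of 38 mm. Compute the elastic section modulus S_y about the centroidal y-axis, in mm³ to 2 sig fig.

Decompose the section into non-overlapping parts with the origin at the bottom-left of its bounding rectangle.
Outer circle: ⌀170, A = 22 698 mm², x = 85 mm, Ī = 40 998 275 mm⁴.
Bore (subtracted): ⌀94, A = 6 940 mm², x = 85 mm, Ī = 3 832 492 mm⁴.
By symmetry the centroid is at mid-width, x̄ = 85 mm.
All pieces are centred on the centroidal y-axis, so I = ΣĪ (holes subtracted) = 37 165 783 mm⁴.
Extreme fibre distance c = 85 mm; S = I/c = 437 245 mm³.

S_y ≈ 4.4 × 10⁵ mm³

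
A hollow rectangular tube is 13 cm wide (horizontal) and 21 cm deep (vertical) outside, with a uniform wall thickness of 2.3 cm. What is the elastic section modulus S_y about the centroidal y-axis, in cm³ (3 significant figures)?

S_y ≈ 467 cm³

Break the section into simple shapes (no overlaps), measuring from the bottom-left corner of the bounding box.
Outer rectangle: 13 × 21, A = 273 cm², x = 6.5 cm, Ī = 3844.8 cm⁴.
Inner void (subtracted): 8.4 × 16.4, A = 137.76 cm², x = 6.5 cm, Ī = 810.03 cm⁴.
By symmetry the centroid is at mid-width, x̄ = 6.5 cm.
All pieces are centred on the centroidal y-axis, so I = ΣĪ (holes subtracted) = 3034.7 cm⁴.
Extreme fibre distance c = 6.5 cm; S = I/c = 466.88 cm³.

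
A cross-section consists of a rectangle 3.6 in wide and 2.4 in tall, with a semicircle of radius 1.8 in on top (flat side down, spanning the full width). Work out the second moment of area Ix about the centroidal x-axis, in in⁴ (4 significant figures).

Ix ≈ 17.65 in⁴

Split into non-overlapping primitives; take the origin at the lower-left of the bounding box.
Rectangular body: 3.6 × 2.4, A = 8.64 in², y = 1.2 in, Ī = 4.1472 in⁴.
Semicircular cap: semicircle r = 1.8, A = 5.08938 in², y = 3.16394 in, Ī = 1.15218 in⁴.
Centroid: ȳ = ΣA·y / ΣA = 1.92802 in.
Transfer each piece to the centroidal x-axis using Ī + A·d² with d = y − 1.92802:
  rectangular body: d = -0.728019 in → contributes +8.72651 in⁴
  semicircular cap: d = 1.23592 in → contributes +8.92626 in⁴
Total I = 17.6528 in⁴.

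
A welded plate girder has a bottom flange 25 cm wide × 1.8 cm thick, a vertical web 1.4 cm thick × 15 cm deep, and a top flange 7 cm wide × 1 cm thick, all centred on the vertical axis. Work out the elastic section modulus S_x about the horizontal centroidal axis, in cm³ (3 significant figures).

S_x ≈ 202 cm³

Split into non-overlapping primitives; take the origin at the lower-left of the bounding box.
Bottom plate: 25 × 1.8, A = 45 cm², y = 0.9 cm, Ī = 12.15 cm⁴.
Web plate: 1.4 × 15, A = 21 cm², y = 9.3 cm, Ī = 393.75 cm⁴.
Top plate: 7 × 1, A = 7 cm², y = 17.3 cm, Ī = 0.58333 cm⁴.
Centroid: ȳ = ΣA·y / ΣA = 4.889 cm.
Transfer each piece to the horizontal centroidal axis using Ī + A·d² with d = y − 4.889:
  bottom plate: d = -3.989 cm → contributes +728.21 cm⁴
  web plate: d = 4.411 cm → contributes +802.34 cm⁴
  top plate: d = 12.411 cm → contributes +1078.8 cm⁴
Total I = 2609.4 cm⁴.
Extreme fibre distance c = 12.911 cm; S = I/c = 202.1 cm³.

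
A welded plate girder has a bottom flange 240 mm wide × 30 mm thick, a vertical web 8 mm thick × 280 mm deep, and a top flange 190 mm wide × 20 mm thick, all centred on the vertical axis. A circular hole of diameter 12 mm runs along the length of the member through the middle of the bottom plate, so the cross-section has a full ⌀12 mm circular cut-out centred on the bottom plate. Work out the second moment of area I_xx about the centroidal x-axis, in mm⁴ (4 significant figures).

I_xx ≈ 2.498 × 10⁸ mm⁴

Decompose the section into non-overlapping parts with the origin at the bottom-left of its bounding rectangle.
Bottom plate: 240 × 30, A = 7 200 mm², y = 15 mm, Ī = 540 000 mm⁴.
Web plate: 8 × 280, A = 2 240 mm², y = 170 mm, Ī = 14 634 667 mm⁴.
Top plate: 190 × 20, A = 3 800 mm², y = 320 mm, Ī = 126 667 mm⁴.
Hole (subtracted): ⌀12, A = 113.097 mm², y = 15 mm, Ī = 1017.88 mm⁴.
Centroid: ȳ = ΣA·y / ΣA = 129.741 mm.
Transfer each piece to the centroidal x-axis using Ī + A·d² with d = y − 129.741:
  bottom plate: d = -114.741 mm → contributes +95 332 342 mm⁴
  web plate: d = 40.2585 mm → contributes +18 265 146 mm⁴
  top plate: d = 190.259 mm → contributes +137 680 250 mm⁴
  hole: d = -114.741 mm → contributes −1 490 013 mm⁴
Total I = 249 787 726 mm⁴.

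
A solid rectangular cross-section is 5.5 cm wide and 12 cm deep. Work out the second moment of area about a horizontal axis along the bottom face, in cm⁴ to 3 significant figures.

I_base ≈ 3170 cm⁴

The section: 5.5 × 12, A = 66 cm², y = 6 cm, Ī = 792 cm⁴.
Transfer it to a horizontal axis along the bottom face using Ī + A·d² with d = y − 0:
  the section: d = 6 cm → contributes +3 168 cm⁴
Total I = 3 168 cm⁴.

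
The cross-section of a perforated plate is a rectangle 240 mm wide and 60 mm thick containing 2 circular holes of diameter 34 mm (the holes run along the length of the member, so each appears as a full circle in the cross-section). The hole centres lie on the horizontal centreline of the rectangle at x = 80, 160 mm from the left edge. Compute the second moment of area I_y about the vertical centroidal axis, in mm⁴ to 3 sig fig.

I_y ≈ 6.61 × 10⁷ mm⁴

Break the section into simple shapes (no overlaps), measuring from the bottom-left corner of the bounding box.
Plate: 240 × 60, A = 14 400 mm², x = 120 mm, Ī = 69 120 000 mm⁴.
Hole 1 (subtracted): ⌀34, A = 907.92 mm², x = 80 mm, Ī = 65 597 mm⁴.
Hole 2 (subtracted): ⌀34, A = 907.92 mm², x = 160 mm, Ī = 65 597 mm⁴.
By symmetry the centroid is at mid-width, x̄ = 120 mm.
Transfer each piece to the vertical centroidal axis using Ī + A·d² with d = x − 120:
  plate: d = 0 mm → contributes +69 120 000 mm⁴
  hole 1: d = -40 mm → contributes −1 518 270 mm⁴
  hole 2: d = 40 mm → contributes −1 518 270 mm⁴
Total I = 66 083 461 mm⁴.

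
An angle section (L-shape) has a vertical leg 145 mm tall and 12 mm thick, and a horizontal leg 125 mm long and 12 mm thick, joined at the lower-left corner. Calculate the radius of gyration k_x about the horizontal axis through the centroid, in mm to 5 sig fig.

k_x ≈ 45.591 mm

Treat the section as a set of non-overlapping primitives; coordinates are from the bounding-box lower-left.
Vertical leg: 12 × 145, A = 1 740 mm², y = 72.5 mm, Ī = 3 048 625 mm⁴.
Horizontal leg (remainder): 113 × 12, A = 1 356 mm², y = 6 mm, Ī = 16 272 mm⁴.
Centroid: ȳ = ΣA·y / ΣA = 43.37403 mm.
Transfer each piece to the horizontal axis through the centroid using Ī + A·d² with d = y − 43.37403:
  vertical leg: d = 29.12597 mm → contributes +4 524 705 mm⁴
  horizontal leg (remainder): d = -37.37403 mm → contributes +1 910 357 mm⁴
Total I = 6 435 063 mm⁴.
Radius of gyration: k = √(I/A) = √(6 435 063 / 3 096) = 45.59066 mm.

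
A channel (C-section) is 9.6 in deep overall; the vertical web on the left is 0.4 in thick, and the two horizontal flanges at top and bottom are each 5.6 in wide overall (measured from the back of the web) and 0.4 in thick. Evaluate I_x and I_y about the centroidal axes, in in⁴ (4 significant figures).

Split into non-overlapping primitives; take the origin at the lower-left of the bounding box.
Web: 0.4 × 9.6, A = 3.84 in², y = 4.8 in, Ī = 29.4912 in⁴.
Top flange (beyond web): 5.2 × 0.4, A = 2.08 in², y = 9.4 in, Ī = 0.0277333 in⁴.
Bottom flange (beyond web): 5.2 × 0.4, A = 2.08 in², y = 0.2 in, Ī = 0.0277333 in⁴.
By symmetry the centroid is at mid-height, ȳ = 4.8 in.
Transfer each piece to the centroidal x-axis using Ī + A·d² with d = y − 4.8:
  web: d = 0 in → contributes +29.4912 in⁴
  top flange (beyond web): d = 4.6 in → contributes +44.0405 in⁴
  bottom flange (beyond web): d = -4.6 in → contributes +44.0405 in⁴
Total I = 117.572 in⁴.
For the y-axis: x̄ = 1.656 in.
Repeating about the centroidal y-axis gives I_y = 25.08 in⁴.

I_x ≈ 117.6 in⁴, I_y ≈ 25.08 in⁴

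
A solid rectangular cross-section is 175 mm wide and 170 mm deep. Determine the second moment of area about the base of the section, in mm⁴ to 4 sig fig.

I_base ≈ 2.866 × 10⁸ mm⁴

The section: 175 × 170, A = 29 750 mm², y = 85 mm, Ī = 71 647 917 mm⁴.
Transfer it to a horizontal axis along the bottom face using Ī + A·d² with d = y − 0:
  the section: d = 85 mm → contributes +286 591 667 mm⁴
Total I = 286 591 667 mm⁴.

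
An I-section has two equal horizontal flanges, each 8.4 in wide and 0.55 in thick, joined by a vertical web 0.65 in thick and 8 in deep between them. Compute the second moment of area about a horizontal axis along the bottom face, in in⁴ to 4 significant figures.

Treat the section as a set of non-overlapping primitives; coordinates are from the bounding-box lower-left.
Bottom flange: 8.4 × 0.55, A = 4.62 in², y = 0.275 in, Ī = 0.116463 in⁴.
Web: 0.65 × 8, A = 5.2 in², y = 4.55 in, Ī = 27.7333 in⁴.
Top flange: 8.4 × 0.55, A = 4.62 in², y = 8.825 in, Ī = 0.116463 in⁴.
Transfer each piece to a horizontal axis along the bottom face using Ī + A·d² with d = y − 0:
  bottom flange: d = 0.275 in → contributes +0.46585 in⁴
  web: d = 4.55 in → contributes +135.386 in⁴
  top flange: d = 8.825 in → contributes +359.925 in⁴
Total I = 495.777 in⁴.

I_base ≈ 495.8 in⁴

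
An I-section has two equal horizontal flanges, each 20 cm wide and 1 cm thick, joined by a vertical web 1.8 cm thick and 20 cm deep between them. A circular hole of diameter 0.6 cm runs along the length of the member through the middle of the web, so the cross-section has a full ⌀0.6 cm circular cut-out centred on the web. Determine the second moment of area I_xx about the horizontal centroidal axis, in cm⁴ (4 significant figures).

I_xx ≈ 5613 cm⁴

Decompose the section into non-overlapping parts with the origin at the bottom-left of its bounding rectangle.
Bottom flange: 20 × 1, A = 20 cm², y = 0.5 cm, Ī = 1.66667 cm⁴.
Web: 1.8 × 20, A = 36 cm², y = 11 cm, Ī = 1 200 cm⁴.
Top flange: 20 × 1, A = 20 cm², y = 21.5 cm, Ī = 1.66667 cm⁴.
Hole (subtracted): ⌀0.6, A = 0.282743 cm², y = 11 cm, Ī = 0.00636173 cm⁴.
By symmetry the centroid is at mid-height, ȳ = 11 cm.
Transfer each piece to the horizontal centroidal axis using Ī + A·d² with d = y − 11:
  bottom flange: d = -10.5 cm → contributes +2206.67 cm⁴
  web: d = 0 cm → contributes +1 200 cm⁴
  top flange: d = 10.5 cm → contributes +2206.67 cm⁴
  hole: d = 0 cm → contributes −0.00636173 cm⁴
Total I = 5613.33 cm⁴.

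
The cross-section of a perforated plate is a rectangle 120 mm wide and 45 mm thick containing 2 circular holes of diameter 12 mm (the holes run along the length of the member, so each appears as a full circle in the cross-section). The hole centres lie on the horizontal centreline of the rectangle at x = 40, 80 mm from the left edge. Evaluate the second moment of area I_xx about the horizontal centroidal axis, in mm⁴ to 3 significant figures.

I_xx ≈ 9.09 × 10⁵ mm⁴

Split into non-overlapping primitives; take the origin at the lower-left of the bounding box.
Plate: 120 × 45, A = 5 400 mm², y = 22.5 mm, Ī = 911 250 mm⁴.
Hole 1 (subtracted): ⌀12, A = 113.1 mm², y = 22.5 mm, Ī = 1017.9 mm⁴.
Hole 2 (subtracted): ⌀12, A = 113.1 mm², y = 22.5 mm, Ī = 1017.9 mm⁴.
By symmetry the centroid is at mid-height, ȳ = 22.5 mm.
All pieces are centred on the horizontal centroidal axis, so I = ΣĪ (holes subtracted) = 909 214 mm⁴.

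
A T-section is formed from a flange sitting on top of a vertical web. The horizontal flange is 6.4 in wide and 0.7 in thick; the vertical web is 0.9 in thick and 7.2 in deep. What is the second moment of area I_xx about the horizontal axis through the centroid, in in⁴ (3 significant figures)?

Decompose the section into non-overlapping parts with the origin at the bottom-left of its bounding rectangle.
Flange: 6.4 × 0.7, A = 4.48 in², y = 7.55 in, Ī = 0.18293 in⁴.
Web: 0.9 × 7.2, A = 6.48 in², y = 3.6 in, Ī = 27.994 in⁴.
Centroid: ȳ = ΣA·y / ΣA = 5.2146 in.
Transfer each piece to the horizontal axis through the centroid using Ī + A·d² with d = y − 5.2146:
  flange: d = 2.3354 in → contributes +24.617 in⁴
  web: d = -1.6146 in → contributes +44.886 in⁴
Total I = 69.504 in⁴.

I_xx ≈ 69.5 in⁴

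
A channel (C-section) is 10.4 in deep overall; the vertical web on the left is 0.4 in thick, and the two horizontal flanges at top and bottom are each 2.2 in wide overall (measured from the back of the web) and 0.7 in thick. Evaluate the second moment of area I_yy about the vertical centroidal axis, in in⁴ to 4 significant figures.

Decompose the section into non-overlapping parts with the origin at the bottom-left of its bounding rectangle.
Web: 0.4 × 10.4, A = 4.16 in², x = 0.2 in, Ī = 0.0554667 in⁴.
Top flange (beyond web): 1.8 × 0.7, A = 1.26 in², x = 1.3 in, Ī = 0.3402 in⁴.
Bottom flange (beyond web): 1.8 × 0.7, A = 1.26 in², x = 1.3 in, Ī = 0.3402 in⁴.
Centroid: x̄ = ΣA·x / ΣA = 0.61497 in.
Transfer each piece to the vertical centroidal axis using Ī + A·d² with d = x − 0.61497:
  web: d = -0.41497 in → contributes +0.771819 in⁴
  top flange (beyond web): d = 0.68503 in → contributes +0.931475 in⁴
  bottom flange (beyond web): d = 0.68503 in → contributes +0.931475 in⁴
Total I = 2.63477 in⁴.

I_yy ≈ 2.635 in⁴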